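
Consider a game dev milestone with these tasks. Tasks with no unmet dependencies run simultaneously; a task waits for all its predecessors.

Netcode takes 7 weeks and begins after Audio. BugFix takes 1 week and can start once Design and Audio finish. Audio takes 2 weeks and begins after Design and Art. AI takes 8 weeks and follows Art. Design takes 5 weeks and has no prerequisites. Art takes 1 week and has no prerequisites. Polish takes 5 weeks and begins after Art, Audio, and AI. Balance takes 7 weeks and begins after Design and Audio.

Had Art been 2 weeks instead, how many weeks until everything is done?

15

Baseline: Art→AI→Polish = 1+8+5 = 14 → 14 weeks.
Art is on the critical path; changing it to 2 makes that path 15 weeks.
No other chain overtakes it, so the finish is 15 weeks.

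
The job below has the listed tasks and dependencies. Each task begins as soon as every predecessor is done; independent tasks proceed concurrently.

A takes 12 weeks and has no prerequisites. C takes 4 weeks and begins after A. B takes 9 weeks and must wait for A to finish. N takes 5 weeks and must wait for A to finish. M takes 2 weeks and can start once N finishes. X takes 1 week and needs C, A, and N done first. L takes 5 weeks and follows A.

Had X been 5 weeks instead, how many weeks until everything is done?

22

As given, the longest chain is A→B = 12+9 = 21, so the finish is 21 weeks.
X has 3 weeks of float (longest path through it is 18).
New critical path: A→N→X = 12+5+5 = 22 ⇒ 22 weeks.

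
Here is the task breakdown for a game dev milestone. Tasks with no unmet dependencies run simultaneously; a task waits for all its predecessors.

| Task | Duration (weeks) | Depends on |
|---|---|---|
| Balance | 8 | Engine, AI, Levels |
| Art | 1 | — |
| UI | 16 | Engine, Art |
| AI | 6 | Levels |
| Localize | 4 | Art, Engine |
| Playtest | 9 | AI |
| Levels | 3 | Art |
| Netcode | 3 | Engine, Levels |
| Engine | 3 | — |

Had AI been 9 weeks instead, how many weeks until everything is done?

Baseline: Art→Levels→AI→Playtest = 1+3+6+9 = 19 → 19 weeks.
AI is on the critical path; changing it to 9 makes that path 22 weeks.
That remains the longest chain; total 22 weeks.

22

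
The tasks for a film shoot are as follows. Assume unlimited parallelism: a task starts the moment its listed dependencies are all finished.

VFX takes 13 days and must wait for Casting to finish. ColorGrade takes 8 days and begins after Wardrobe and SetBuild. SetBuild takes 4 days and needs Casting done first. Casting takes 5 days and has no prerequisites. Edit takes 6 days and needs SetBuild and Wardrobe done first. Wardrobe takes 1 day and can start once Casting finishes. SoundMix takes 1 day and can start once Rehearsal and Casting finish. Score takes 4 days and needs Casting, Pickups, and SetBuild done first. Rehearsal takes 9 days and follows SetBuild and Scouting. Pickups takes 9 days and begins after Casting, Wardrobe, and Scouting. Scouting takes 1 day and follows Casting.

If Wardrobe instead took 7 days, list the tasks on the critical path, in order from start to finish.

Baseline: Casting→Wardrobe→Pickups→Score = 5+1+9+4 = 19 → 19 days.
Since Wardrobe is critical, the +6 change carries straight to that chain (now 25 days).
No other chain overtakes it, so the finish is 25 days.

Casting, Wardrobe, Pickups, Score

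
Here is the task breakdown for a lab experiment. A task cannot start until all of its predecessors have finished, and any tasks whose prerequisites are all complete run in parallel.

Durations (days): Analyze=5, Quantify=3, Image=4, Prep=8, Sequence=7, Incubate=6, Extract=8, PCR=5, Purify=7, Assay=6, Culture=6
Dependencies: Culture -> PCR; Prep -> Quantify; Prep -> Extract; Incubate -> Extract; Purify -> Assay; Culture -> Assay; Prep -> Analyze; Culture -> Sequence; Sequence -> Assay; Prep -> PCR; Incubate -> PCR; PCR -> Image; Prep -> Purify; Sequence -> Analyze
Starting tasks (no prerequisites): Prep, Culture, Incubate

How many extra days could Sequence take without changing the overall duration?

Prep→Purify→Assay = 8+7+6 = 21 sets the makespan at 21 days.
The longest chain containing Sequence totals 19 days.
Slack of Sequence = 8 − 6 = 2 days.

2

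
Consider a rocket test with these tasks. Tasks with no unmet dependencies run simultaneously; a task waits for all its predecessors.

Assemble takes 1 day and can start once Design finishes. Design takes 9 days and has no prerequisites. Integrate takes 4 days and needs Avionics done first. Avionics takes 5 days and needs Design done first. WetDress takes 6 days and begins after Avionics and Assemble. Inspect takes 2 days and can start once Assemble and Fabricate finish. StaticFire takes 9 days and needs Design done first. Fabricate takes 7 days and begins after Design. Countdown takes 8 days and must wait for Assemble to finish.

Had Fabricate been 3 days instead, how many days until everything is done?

20

The binding path is Design→Avionics→WetDress = 9+5+6 = 20; finish at 20 days.
Fabricate is off the critical path — its longest chain is 18 days, giving 2 of slack.
No other chain overtakes it, so the finish is 20 days.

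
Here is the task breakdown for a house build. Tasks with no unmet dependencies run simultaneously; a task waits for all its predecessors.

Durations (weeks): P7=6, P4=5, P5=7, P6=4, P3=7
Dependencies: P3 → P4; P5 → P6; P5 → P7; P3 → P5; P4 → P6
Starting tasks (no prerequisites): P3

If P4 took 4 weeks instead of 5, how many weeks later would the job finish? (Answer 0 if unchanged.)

0

Actual critical path: P3→P5→P7 = 7+7+6 = 20 ⇒ 20 weeks.
The longest path through P4 is only 16 weeks, so P4 has float 4.
No other chain overtakes it, so the finish is 20 weeks.
Change in finish: 20 − 20 = +0 weeks.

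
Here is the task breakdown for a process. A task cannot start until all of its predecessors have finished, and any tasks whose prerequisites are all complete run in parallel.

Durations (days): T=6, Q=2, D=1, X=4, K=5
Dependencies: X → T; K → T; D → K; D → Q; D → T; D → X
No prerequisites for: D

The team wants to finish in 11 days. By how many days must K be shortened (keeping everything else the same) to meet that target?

1

Current finish: 12 days; target: 11.
K is on every critical path, so each day cut from K cuts the finish by one (this holds down to a finish of 11).
Need 12 − 11 = 1 day off K → K becomes 4 days, finish becomes 11.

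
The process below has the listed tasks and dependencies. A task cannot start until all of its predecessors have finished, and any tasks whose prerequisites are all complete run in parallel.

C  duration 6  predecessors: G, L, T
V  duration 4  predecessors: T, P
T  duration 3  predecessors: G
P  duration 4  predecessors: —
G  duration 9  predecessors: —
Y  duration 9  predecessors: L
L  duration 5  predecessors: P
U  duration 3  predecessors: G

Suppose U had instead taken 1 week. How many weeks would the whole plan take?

Baseline: G→T→C = 9+3+6 = 18 → 18 weeks.
U is off the critical path — its longest chain is 12 weeks, giving 6 of slack.
The critical path is still G→T→C; finish is now 18 weeks.

18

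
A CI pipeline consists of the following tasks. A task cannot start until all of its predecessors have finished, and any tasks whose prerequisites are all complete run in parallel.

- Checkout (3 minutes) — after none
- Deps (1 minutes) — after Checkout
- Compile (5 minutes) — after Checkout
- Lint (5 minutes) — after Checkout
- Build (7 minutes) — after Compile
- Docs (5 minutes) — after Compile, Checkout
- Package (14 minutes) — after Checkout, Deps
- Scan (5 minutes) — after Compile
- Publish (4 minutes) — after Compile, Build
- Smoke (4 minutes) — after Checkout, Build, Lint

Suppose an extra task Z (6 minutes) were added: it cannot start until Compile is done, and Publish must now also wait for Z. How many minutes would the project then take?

Originally the project takes 19 minutes.
With Z inserted, Publish now waits for max(Compile, Build, Z).
New critical path: Checkout→Compile→Build→Publish = 3+5+7+4 = 19 ⇒ 19 minutes.

19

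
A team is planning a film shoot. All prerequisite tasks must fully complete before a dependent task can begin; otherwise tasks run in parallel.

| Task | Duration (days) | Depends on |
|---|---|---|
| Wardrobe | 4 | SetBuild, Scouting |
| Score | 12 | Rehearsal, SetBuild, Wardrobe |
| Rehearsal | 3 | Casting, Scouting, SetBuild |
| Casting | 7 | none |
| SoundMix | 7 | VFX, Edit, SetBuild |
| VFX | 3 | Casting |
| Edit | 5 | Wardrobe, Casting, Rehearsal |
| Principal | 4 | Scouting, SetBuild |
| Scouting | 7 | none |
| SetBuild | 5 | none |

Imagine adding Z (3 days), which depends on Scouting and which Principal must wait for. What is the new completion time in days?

Originally the plan takes 23 days.
With Z inserted, Principal now waits for max(Scouting, SetBuild, Z).
New critical path: Scouting→Wardrobe→Edit→SoundMix = 7+4+5+7 = 23 ⇒ 23 days.

23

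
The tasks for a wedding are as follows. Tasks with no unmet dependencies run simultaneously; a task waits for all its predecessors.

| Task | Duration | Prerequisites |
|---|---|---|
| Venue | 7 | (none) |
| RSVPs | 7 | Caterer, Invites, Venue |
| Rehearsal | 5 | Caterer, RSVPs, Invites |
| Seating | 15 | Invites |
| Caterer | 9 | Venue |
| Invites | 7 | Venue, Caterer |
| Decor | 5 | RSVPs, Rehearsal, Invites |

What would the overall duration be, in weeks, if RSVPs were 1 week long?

38

Actual critical path: Venue→Caterer→Invites→RSVPs→Rehearsal→Decor = 7+9+7+7+5+5 = 40 ⇒ 40 weeks.
RSVPs lies on that path, so at 1 week the path becomes 34 weeks.
New critical path: Venue→Caterer→Invites→Seating = 7+9+7+15 = 38 ⇒ 38 weeks.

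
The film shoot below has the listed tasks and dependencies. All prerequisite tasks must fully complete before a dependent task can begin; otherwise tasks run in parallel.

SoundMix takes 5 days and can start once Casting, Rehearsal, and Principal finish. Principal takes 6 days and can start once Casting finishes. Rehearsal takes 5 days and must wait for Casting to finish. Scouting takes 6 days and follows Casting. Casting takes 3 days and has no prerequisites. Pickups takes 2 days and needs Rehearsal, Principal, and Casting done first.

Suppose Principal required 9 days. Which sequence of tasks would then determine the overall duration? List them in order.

Baseline: Casting→Principal→SoundMix = 3+6+5 = 14 → 14 days.
Principal lies on that path, so at 9 days the path becomes 17 days.
That remains the longest chain; total 17 days.

Casting, Principal, SoundMix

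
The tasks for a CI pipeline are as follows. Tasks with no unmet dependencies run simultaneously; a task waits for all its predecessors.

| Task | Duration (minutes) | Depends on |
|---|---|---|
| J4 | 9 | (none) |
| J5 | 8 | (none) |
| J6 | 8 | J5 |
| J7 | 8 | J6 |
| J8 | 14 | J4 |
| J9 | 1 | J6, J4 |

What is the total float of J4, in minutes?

1

Critical path: J5→J6→J7 = 8+8+8 = 24, so the finish is 24 minutes.
The longest chain containing J4 totals 23 minutes.
Slack of J4 = 1 − 0 = 1 minute.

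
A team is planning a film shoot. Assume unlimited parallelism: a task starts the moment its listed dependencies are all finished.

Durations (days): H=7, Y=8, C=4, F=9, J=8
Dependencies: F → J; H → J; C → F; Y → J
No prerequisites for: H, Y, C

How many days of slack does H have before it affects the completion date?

Critical path: C→F→J = 4+9+8 = 21, so the finish is 21 days.
The longest chain containing H totals 15 days.
Slack of H = 6 − 0 = 6 days.

6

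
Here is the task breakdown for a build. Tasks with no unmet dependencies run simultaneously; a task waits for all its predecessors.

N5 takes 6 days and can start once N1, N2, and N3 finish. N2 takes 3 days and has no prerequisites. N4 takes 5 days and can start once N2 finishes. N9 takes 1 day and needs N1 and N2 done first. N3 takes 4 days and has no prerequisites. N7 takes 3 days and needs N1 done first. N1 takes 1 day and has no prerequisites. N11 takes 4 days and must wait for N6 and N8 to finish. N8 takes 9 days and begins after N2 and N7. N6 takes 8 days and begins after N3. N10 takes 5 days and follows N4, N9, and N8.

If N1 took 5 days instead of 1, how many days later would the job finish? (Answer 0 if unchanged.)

Critical path before the change: N1→N7→N8→N10 = 1+3+9+5 = 18 giving 18 days.
N1 lies on that path, so at 5 days the path becomes 22 days.
The critical path is still N1→N7→N8→N10; finish is now 22 days.
Change in finish: 22 − 18 = +4 days.

4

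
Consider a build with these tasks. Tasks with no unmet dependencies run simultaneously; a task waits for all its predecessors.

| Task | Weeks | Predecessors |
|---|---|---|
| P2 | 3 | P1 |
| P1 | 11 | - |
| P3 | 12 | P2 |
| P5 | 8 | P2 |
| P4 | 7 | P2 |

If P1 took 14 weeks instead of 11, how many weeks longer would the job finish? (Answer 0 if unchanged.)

Critical path before the change: P1→P2→P3 = 11+3+12 = 26 giving 26 weeks.
P1 is on the critical path; changing it to 14 makes that path 29 weeks.
No other chain overtakes it, so the finish is 29 weeks.
Change in finish: 29 − 26 = +3 weeks.

3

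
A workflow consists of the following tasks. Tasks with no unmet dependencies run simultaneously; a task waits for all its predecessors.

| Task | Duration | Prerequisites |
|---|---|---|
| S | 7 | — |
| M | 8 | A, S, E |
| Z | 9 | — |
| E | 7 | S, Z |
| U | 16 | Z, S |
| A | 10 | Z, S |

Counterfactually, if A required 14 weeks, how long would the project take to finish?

Actual critical path: Z→A→M = 9+10+8 = 27 ⇒ 27 weeks.
A is on the critical path; changing it to 14 makes that path 31 weeks.
The critical path is still Z→A→M; finish is now 31 weeks.

31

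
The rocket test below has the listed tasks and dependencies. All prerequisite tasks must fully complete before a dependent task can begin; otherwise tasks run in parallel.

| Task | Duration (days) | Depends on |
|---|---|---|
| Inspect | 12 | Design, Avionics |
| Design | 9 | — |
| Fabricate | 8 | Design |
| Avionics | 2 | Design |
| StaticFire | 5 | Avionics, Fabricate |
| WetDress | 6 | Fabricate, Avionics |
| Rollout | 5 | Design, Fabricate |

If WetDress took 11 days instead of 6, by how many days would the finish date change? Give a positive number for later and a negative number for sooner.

5

The binding path is Design→Fabricate→WetDress = 9+8+6 = 23; finish at 23 days.
WetDress lies on that path, so at 11 days the path becomes 28 days.
No other chain overtakes it, so the finish is 28 days.
Change in finish: 28 − 23 = +5 days.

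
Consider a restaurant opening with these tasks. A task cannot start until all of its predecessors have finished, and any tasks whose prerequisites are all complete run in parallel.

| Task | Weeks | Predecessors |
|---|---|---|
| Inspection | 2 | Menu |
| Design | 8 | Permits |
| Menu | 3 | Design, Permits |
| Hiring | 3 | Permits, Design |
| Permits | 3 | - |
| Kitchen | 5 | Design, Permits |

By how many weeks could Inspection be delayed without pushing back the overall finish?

0

Permits→Design→Kitchen = 3+8+5 = 16 sets the makespan at 16 weeks.
The longest chain containing Inspection totals 16 weeks.
Float = 16 − 16 = 0.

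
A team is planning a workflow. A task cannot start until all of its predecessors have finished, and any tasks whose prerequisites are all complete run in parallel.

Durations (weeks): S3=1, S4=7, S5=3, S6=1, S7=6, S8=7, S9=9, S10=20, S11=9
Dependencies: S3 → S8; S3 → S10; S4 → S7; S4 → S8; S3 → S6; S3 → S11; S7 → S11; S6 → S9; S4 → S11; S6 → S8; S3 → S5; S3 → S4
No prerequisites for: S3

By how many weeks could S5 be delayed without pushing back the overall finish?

19

The longest chain is S3→S4→S7→S11 = 1+7+6+9 = 23; overall finish 23 weeks.
S5 finishes as early as 4 and must finish by 23.
Float = 23 − 4 = 19.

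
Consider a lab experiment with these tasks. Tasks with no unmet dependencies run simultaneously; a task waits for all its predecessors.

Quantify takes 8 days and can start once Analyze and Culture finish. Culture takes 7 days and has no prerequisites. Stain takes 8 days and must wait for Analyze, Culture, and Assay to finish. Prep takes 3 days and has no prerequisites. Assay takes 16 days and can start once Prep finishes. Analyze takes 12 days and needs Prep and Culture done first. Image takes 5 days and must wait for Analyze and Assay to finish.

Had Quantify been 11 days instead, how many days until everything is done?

30

Baseline: Culture→Analyze→Quantify = 7+12+8 = 27 → 27 days.
Quantify lies on that path, so at 11 days the path becomes 30 days.
No other chain overtakes it, so the finish is 30 days.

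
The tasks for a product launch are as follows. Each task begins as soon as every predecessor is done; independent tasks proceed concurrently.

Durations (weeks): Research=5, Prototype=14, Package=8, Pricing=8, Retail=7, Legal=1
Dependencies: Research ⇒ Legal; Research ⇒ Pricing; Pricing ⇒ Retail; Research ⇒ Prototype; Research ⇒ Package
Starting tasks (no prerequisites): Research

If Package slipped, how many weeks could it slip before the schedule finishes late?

7

Critical path: Research→Pricing→Retail = 5+8+7 = 20, so the finish is 20 weeks.
Package finishes as early as 13 and must finish by 20.
Float = 20 − 13 = 7.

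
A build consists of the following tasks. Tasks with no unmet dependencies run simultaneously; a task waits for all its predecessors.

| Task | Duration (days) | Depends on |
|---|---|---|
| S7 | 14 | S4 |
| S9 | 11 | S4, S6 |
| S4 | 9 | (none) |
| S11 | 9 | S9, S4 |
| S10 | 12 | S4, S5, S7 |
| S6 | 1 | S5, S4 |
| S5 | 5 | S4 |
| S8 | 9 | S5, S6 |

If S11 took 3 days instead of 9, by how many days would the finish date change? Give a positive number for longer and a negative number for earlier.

Baseline: S4→S5→S6→S9→S11 = 9+5+1+11+9 = 35 → 35 days.
S11 lies on that path, so at 3 days the path becomes 29 days.
New critical path: S4→S7→S10 = 9+14+12 = 35 ⇒ 35 days.
Change in finish: 35 − 35 = +0 days.

0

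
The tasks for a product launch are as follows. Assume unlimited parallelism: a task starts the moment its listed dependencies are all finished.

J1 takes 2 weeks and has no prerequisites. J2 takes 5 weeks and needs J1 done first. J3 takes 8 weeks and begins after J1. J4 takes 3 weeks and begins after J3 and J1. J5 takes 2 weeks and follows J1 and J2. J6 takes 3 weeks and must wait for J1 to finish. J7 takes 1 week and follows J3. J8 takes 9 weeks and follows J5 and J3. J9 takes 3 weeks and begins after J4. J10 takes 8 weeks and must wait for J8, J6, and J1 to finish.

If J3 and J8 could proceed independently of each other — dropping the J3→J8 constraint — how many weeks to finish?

26

Original critical path: J1→J3→J8→J10 = 2+8+9+8 = 27 ⇒ 27 weeks.
Without J3→J8, J8's earliest start moves from 10 to 9.
New critical path: J1→J2→J5→J8→J10 = 2+5+2+9+8 = 26 ⇒ 26 weeks.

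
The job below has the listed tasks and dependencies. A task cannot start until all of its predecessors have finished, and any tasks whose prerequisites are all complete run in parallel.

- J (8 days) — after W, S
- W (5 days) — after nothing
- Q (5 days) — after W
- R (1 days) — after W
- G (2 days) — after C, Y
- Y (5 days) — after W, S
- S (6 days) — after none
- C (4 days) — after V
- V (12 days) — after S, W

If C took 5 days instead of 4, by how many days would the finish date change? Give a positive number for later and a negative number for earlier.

Actual critical path: S→V→C→G = 6+12+4+2 = 24 ⇒ 24 days.
C is on the critical path; changing it to 5 makes that path 25 days.
That remains the longest chain; total 25 days.
Change in finish: 25 − 24 = +1 days.

1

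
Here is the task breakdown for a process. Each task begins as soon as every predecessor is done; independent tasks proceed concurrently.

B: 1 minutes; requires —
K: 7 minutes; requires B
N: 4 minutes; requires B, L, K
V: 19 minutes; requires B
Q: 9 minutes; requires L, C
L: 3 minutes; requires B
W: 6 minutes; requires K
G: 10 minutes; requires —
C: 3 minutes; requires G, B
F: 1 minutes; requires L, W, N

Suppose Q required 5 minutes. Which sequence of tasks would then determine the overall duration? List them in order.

Actual critical path: G→C→Q = 10+3+9 = 22 ⇒ 22 minutes.
Since Q is critical, the -4 change carries straight to that chain (now 18 minutes).
New critical path: B→V = 1+19 = 20 ⇒ 20 minutes.

B, V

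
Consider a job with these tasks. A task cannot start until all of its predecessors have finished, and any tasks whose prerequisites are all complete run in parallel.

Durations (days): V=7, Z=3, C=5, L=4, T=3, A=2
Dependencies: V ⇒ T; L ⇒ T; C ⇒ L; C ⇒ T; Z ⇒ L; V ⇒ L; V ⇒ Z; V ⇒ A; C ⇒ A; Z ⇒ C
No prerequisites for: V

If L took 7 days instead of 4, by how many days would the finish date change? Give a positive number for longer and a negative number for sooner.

3

Actual critical path: V→Z→C→L→T = 7+3+5+4+3 = 22 ⇒ 22 days.
L is on the critical path; changing it to 7 makes that path 25 days.
That remains the longest chain; total 25 days.
Change in finish: 25 − 22 = +3 days.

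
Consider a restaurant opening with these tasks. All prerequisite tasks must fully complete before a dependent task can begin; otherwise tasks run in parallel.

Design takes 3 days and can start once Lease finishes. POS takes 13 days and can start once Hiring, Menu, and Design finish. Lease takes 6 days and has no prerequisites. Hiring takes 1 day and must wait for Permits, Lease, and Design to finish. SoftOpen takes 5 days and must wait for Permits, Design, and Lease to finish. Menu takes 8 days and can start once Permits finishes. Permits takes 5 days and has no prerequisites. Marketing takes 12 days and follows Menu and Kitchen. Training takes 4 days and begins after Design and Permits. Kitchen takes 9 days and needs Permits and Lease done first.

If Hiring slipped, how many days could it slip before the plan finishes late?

4

Critical path: Lease→Kitchen→Marketing = 6+9+12 = 27, so the finish is 27 days.
The longest chain containing Hiring totals 23 days.
Slack of Hiring = 13 − 9 = 4 days.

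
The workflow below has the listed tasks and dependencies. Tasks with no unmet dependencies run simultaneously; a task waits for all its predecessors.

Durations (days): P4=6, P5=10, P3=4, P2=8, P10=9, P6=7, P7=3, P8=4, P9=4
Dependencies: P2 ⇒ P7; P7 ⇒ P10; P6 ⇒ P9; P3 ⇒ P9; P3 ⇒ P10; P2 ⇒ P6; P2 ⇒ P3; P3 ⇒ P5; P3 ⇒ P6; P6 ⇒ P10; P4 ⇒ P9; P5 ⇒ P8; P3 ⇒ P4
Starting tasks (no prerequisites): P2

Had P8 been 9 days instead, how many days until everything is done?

As given, the longest chain is P2→P3→P6→P10 = 8+4+7+9 = 28, so the finish is 28 days.
P8 is off the critical path — its longest chain is 26 days, giving 2 of slack.
The binding chain switches to P2→P3→P5→P8 = 8+4+10+9 = 31; finish 31 days.

31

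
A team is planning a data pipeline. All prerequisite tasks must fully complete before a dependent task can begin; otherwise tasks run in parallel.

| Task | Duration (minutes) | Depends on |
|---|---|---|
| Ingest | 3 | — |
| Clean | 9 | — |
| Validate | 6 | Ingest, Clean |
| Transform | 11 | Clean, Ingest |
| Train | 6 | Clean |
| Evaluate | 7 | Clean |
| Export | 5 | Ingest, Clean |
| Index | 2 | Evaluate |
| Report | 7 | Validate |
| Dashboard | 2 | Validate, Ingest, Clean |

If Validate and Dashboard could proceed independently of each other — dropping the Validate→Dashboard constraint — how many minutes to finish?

Before: longest chain Clean→Validate→Report = 9+6+7 = 22, finish 22.
Without Validate→Dashboard, Dashboard's earliest start moves from 15 to 9.
New critical path: Clean→Validate→Report = 9+6+7 = 22 ⇒ 22 minutes.

22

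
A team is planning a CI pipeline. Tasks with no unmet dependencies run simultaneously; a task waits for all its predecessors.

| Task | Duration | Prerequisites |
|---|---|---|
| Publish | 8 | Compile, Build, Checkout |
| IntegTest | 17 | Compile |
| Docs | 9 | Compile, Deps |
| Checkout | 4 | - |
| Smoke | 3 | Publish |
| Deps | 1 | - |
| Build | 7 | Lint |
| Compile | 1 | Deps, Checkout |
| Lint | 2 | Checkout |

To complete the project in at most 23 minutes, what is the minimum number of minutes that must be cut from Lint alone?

1

Current finish: 24 minutes; target: 23.
Lint is on every critical path, so each minute cut from Lint cuts the finish by one (this holds down to a finish of 23).
Need 24 − 23 = 1 minute off Lint → Lint becomes 1 minute, finish becomes 23.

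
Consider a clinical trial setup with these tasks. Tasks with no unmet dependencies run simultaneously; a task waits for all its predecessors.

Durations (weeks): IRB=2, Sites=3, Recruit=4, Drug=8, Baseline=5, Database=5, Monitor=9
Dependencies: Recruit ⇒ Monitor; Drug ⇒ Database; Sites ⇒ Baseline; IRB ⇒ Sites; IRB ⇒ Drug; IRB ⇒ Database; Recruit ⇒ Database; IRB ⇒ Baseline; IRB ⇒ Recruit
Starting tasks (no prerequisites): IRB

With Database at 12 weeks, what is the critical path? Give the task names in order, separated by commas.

IRB, Drug, Database

As given, the longest chain is IRB→Drug→Database = 2+8+5 = 15, so the finish is 15 weeks.
Since Database is critical, the +7 change carries straight to that chain (now 22 weeks).
The critical path is still IRB→Drug→Database; finish is now 22 weeks.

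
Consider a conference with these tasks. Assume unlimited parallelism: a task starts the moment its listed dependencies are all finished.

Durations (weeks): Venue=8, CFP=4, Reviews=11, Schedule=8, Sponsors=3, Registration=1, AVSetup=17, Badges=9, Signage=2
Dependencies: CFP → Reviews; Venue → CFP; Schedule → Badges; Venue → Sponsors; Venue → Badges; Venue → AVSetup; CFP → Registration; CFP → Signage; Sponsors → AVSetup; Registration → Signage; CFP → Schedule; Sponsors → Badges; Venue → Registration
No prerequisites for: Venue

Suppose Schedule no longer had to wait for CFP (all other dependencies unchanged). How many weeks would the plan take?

28

With the dependency in place, Venue→CFP→Schedule→Badges = 8+4+8+9 = 29 sets the finish at 29 weeks.
Without CFP→Schedule, Schedule's earliest start moves from 12 to 0.
The longest chain is now Venue→Sponsors→AVSetup = 8+3+17 = 28, so the plan takes 28 weeks.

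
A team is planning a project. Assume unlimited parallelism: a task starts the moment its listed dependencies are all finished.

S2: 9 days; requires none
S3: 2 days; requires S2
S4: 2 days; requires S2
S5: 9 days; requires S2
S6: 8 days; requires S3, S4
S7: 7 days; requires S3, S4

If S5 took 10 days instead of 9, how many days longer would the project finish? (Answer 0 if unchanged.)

Baseline: S2→S3→S6 = 9+2+8 = 19 → 19 days.
S5 is off the critical path — its longest chain is 18 days, giving 1 of slack.
That remains the longest chain; total 19 days.
Change in finish: 19 − 19 = +0 days.

0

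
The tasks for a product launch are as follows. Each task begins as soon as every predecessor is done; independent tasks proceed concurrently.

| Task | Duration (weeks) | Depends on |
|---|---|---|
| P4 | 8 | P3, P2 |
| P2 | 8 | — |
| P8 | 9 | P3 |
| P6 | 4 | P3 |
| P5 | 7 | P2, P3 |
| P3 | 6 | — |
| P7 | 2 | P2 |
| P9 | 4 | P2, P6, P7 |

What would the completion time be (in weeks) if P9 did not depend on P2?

16

Before: longest chain P2→P4 = 8+8 = 16, finish 16.
Dropping P2→P9 doesn't change P9's earliest start (10); another predecessor still binds.
New critical path: P2→P4 = 8+8 = 16 ⇒ 16 weeks.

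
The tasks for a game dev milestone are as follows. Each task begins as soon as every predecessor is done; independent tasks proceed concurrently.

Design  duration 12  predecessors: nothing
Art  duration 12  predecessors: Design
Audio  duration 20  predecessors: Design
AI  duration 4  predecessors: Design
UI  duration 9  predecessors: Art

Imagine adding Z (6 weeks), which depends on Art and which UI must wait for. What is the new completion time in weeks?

39

Originally the schedule takes 33 weeks.
With Z inserted, UI now waits for max(Art, Z).
New critical path: Design→Art→Z→UI = 12+12+6+9 = 39 ⇒ 39 weeks.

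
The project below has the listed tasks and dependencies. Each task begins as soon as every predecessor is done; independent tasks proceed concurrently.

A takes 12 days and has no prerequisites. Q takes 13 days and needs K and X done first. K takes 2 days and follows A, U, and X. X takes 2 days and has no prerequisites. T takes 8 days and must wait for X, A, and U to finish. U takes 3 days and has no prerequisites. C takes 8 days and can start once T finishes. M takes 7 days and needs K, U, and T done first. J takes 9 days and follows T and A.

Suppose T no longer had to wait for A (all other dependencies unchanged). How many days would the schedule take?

27

Before: longest chain A→T→J = 12+8+9 = 29, finish 29.
Without A→T, T's earliest start moves from 12 to 3.
The longest chain is now A→K→Q = 12+2+13 = 27, so the schedule takes 27 days.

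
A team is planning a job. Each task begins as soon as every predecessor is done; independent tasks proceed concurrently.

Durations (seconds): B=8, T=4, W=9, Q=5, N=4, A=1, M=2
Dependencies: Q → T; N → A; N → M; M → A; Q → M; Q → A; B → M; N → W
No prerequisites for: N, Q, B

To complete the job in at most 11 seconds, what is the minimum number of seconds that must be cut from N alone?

2

Current finish: 13 seconds; target: 11.
N is on every critical path, so each second cut from N cuts the finish by one (this holds down to a finish of 11).
Need 13 − 11 = 2 seconds off N → N becomes 2 seconds, finish becomes 11.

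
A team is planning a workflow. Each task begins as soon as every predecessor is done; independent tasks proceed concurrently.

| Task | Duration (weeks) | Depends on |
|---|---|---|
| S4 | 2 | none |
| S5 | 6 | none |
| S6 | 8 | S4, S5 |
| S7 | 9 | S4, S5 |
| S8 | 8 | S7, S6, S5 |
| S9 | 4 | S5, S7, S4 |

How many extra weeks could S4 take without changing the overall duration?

4

Critical path: S5→S7→S8 = 6+9+8 = 23, so the finish is 23 weeks.
Longest path through S4: 19 weeks (earliest finish 2, latest finish 6).
So S4 can slip 6 − 2 = 4 weeks.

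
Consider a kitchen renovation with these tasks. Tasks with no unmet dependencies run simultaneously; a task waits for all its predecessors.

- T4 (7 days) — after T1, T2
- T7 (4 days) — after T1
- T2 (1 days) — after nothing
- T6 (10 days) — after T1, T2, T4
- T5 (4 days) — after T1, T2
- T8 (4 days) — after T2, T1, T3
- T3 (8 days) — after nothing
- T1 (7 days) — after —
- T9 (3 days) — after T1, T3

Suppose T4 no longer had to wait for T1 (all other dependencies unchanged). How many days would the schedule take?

Before: longest chain T1→T4→T6 = 7+7+10 = 24, finish 24.
Without T1→T4, T4's earliest start moves from 7 to 1.
After: T2→T4→T6 = 1+7+10 = 18 → 18 days.

18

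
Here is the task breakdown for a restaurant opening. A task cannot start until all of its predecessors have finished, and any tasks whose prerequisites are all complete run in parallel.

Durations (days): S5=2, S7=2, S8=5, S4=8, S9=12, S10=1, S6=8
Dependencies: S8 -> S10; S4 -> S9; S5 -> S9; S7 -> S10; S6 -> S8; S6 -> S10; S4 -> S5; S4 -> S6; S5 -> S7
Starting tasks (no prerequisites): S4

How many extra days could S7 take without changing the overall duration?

Critical path: S4→S5→S9 = 8+2+12 = 22, so the finish is 22 days.
The longest chain containing S7 totals 13 days.
Float = 22 − 13 = 9.

9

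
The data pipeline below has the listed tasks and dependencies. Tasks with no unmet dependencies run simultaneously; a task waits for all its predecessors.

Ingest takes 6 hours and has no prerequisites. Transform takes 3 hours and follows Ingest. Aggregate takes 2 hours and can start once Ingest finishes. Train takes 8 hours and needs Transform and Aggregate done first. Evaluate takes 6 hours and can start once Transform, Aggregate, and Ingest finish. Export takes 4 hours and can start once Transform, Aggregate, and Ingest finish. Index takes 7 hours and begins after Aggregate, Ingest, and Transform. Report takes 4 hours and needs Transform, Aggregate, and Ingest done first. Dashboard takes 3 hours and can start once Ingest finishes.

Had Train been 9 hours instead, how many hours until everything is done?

18

The binding path is Ingest→Transform→Train = 6+3+8 = 17; finish at 17 hours.
Since Train is critical, the +1 change carries straight to that chain (now 18 hours).
That remains the longest chain; total 18 hours.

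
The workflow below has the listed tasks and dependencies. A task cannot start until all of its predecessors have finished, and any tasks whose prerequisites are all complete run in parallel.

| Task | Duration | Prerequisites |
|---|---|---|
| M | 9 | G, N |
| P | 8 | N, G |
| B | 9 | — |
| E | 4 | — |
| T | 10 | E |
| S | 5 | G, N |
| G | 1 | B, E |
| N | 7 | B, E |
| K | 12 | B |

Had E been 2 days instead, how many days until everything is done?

Baseline: B→N→M = 9+7+9 = 25 → 25 days.
The longest path through E is only 20 days, so E has float 5.
That remains the longest chain; total 25 days.

25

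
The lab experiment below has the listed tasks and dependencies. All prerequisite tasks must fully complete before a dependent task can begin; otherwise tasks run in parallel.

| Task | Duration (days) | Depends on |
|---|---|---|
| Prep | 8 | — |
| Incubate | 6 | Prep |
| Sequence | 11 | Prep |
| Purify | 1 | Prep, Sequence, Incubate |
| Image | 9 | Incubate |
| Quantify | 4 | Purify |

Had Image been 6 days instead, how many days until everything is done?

24

As given, the longest chain is Prep→Sequence→Purify→Quantify = 8+11+1+4 = 24, so the finish is 24 days.
Image is off the critical path — its longest chain is 23 days, giving 1 of slack.
No other chain overtakes it, so the finish is 24 days.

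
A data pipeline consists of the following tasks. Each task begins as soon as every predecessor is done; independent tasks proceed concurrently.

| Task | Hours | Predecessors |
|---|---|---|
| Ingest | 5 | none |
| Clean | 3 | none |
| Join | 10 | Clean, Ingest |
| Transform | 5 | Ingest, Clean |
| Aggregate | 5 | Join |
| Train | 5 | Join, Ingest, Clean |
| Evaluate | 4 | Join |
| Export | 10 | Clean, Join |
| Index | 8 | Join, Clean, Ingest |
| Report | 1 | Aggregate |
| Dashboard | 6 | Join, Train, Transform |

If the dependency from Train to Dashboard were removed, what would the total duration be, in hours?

25

Original critical path: Ingest→Join→Train→Dashboard = 5+10+5+6 = 26 ⇒ 26 hours.
Without Train→Dashboard, Dashboard's earliest start moves from 20 to 15.
The longest chain is now Ingest→Join→Export = 5+10+10 = 25, so the data pipeline takes 25 hours.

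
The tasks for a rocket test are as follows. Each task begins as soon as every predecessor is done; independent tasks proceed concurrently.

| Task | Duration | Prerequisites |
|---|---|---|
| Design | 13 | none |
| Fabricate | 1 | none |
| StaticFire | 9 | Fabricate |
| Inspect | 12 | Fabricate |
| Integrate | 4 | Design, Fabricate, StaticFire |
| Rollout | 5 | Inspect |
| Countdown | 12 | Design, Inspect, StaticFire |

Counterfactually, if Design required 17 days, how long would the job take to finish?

As given, the longest chain is Design→Countdown = 13+12 = 25, so the finish is 25 days.
Design is on the critical path; changing it to 17 makes that path 29 days.
The critical path is still Design→Countdown; finish is now 29 days.

29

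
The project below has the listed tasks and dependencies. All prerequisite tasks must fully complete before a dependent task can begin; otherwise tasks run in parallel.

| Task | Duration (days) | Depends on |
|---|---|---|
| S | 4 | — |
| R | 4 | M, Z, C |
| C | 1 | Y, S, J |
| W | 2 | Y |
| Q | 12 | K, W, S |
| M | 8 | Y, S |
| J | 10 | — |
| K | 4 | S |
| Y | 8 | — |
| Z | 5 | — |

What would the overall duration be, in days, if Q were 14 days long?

24

Critical path before the change: Y→W→Q = 8+2+12 = 22 giving 22 days.
Since Q is critical, the +2 change carries straight to that chain (now 24 days).
No other chain overtakes it, so the finish is 24 days.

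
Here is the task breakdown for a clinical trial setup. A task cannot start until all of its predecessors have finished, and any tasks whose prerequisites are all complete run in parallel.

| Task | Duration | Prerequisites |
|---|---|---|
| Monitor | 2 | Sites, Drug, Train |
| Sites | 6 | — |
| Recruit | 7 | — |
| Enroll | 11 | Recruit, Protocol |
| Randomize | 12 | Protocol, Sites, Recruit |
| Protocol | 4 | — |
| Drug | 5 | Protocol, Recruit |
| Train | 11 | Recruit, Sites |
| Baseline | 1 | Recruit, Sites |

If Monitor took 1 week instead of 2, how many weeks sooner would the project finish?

1

The binding path is Recruit→Train→Monitor = 7+11+2 = 20; finish at 20 weeks.
Monitor is on the critical path; changing it to 1 makes that path 19 weeks.
No other chain overtakes it, so the finish is 19 weeks.
Change in finish: 19 − 20 = -1 weeks.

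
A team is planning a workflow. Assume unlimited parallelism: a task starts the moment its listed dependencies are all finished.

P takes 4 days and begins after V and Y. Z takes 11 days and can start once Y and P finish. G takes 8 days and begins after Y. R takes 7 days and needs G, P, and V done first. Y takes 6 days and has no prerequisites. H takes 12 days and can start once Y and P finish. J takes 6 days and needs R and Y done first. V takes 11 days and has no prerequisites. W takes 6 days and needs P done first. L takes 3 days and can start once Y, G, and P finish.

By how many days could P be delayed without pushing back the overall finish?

0

V→P→R→J = 11+4+7+6 = 28 sets the makespan at 28 days.
P finishes as early as 15 and must finish by 15.
So P can slip 15 − 15 = 0 days.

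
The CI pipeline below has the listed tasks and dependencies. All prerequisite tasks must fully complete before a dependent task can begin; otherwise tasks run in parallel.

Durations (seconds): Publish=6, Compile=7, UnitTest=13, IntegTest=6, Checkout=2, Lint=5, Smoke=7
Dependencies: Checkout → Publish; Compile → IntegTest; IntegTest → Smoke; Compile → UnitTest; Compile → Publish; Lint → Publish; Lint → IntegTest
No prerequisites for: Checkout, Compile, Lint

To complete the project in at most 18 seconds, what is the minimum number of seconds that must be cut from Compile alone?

Current finish: 20 seconds; target: 18.
Compile is on every critical path, so each second cut from Compile cuts the finish by one (this holds down to a finish of 18).
Need 20 − 18 = 2 seconds off Compile → Compile becomes 5 seconds, finish becomes 18.

2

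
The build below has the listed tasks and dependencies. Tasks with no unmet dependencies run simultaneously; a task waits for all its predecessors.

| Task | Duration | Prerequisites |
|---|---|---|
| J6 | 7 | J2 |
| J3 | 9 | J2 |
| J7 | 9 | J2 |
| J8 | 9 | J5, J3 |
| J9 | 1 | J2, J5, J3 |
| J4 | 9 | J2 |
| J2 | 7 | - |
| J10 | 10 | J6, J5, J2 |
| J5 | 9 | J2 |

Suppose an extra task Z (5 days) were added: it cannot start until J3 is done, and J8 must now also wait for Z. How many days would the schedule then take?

30

Originally the schedule takes 26 days.
With Z inserted, J8 now waits for max(J5, J3, Z).
New critical path: J2→J3→Z→J8 = 7+9+5+9 = 30 ⇒ 30 days.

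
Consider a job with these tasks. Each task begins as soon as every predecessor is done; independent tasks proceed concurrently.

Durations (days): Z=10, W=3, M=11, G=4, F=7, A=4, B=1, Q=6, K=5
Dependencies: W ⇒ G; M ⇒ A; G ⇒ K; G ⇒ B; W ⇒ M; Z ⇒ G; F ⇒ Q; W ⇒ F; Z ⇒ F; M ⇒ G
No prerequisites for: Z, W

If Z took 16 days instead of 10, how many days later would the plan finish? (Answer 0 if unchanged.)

6

Critical path before the change: Z→F→Q = 10+7+6 = 23 giving 23 days.
Z is on the critical path; changing it to 16 makes that path 29 days.
The critical path is still Z→F→Q; finish is now 29 days.
Change in finish: 29 − 23 = +6 days.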